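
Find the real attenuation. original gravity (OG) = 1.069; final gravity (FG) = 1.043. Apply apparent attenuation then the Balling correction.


AA = (OG−FG)/(OG−1)·100;  RA = AA·0.8192
AA = (1.069 − 1.043)/(1.069 − 1)·100 = 37.6812
RA = 37.6812·0.8192

30.8684 %


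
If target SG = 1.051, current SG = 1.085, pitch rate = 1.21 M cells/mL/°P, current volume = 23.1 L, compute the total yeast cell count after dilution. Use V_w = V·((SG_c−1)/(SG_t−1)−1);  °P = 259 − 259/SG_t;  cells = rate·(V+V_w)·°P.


V_w = 23.1·((1.085−1)/(1.051−1)−1) = 15.4000
V_final = 23.1 + 15.4000 = 38.5000
°P = 259 − 259/1.051 = 12.5680
cells = 1.21·38.5000·12.5680

585.4817 billion cells


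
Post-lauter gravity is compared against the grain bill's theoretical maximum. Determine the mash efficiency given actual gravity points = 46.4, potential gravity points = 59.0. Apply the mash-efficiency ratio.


efficiency = actual / potential × 100
efficiency = 46.4 / 59.0 × 100

78.6441 %


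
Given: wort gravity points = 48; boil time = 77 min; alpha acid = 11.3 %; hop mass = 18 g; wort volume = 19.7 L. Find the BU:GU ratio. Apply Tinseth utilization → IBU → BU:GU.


U = 1.65·0.000125^(GP/1000)·(1−e^(−0.04t))/4.15;  IBU = (α/100)·m·U·1000/V;  BU:GU = IBU/GP
U = 1.65·0.000125^(48/1000)·(1−e^(−0.04·77))/4.15 = 0.2464
IBU = (11.3/100)·18·0.2464·1000/19.7 = 25.4413
BU:GU = 25.4413/48

0.5300


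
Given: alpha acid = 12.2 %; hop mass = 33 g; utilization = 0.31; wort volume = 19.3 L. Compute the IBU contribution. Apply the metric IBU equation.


IBU = (α/100)·mass·U·1000 / V
IBU = (12.2/100)·33·0.31·1000 / 19.3

64.6663 IBU


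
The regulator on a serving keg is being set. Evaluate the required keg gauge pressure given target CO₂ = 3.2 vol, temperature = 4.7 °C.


psi = vols/(0.01821 + 0.09011·e^(−0.04·T)) − 14.695
psi = 3.2/(0.01821 + 0.09011·e^(−0.04·4.7)) − 14.695

19.7594 psi


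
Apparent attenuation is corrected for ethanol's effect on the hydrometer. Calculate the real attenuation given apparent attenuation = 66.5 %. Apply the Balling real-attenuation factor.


RA = AA · 0.8192
RA = 66.5 · 0.8192

54.4768 %


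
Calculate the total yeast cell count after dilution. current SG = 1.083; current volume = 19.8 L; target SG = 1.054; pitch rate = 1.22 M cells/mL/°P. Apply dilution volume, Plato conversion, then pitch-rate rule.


V_w = V·((SG_c−1)/(SG_t−1)−1);  °P = 259 − 259/SG_t;  cells = rate·(V+V_w)·°P
V_w = 19.8·((1.083−1)/(1.054−1)−1) = 10.6333
V_final = 19.8 + 10.6333 = 30.4333
°P = 259 − 259/1.054 = 13.2694
cells = 1.22·30.4333·13.2694

492.6770 billion cells


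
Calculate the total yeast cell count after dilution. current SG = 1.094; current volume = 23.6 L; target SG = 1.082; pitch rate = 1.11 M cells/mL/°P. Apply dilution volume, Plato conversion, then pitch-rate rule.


V_w = V·((SG_c−1)/(SG_t−1)−1);  °P = 259 − 259/SG_t;  cells = rate·(V+V_w)·°P
V_w = 23.6·((1.094−1)/(1.082−1)−1) = 3.4537
V_final = 23.6 + 3.4537 = 27.0537
°P = 259 − 259/1.082 = 19.6285
cells = 1.11·27.0537·19.6285

589.4342 billion cells


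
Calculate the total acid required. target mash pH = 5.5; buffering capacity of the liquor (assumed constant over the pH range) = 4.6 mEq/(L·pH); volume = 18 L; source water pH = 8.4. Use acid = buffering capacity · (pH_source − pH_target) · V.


acid = 4.6 · (8.4 − 5.5) · 18

240.1200 mEq


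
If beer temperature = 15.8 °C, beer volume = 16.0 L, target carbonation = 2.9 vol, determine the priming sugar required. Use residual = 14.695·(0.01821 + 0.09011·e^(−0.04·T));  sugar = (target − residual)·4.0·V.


residual = 14.695·(0.01821 + 0.09011·e^(−0.04·15.8)) = 0.9714
sugar = (2.9 − 0.9714)·4.0·16.0

123.4287 g


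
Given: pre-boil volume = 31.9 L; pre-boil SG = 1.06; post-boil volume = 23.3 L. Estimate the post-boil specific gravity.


SG_post = 1 + (SG_pre − 1)·V_pre/V_post
pts_pre = (1.06 − 1)·1000 = 60.0000
pts_post = 60.0000·31.9/23.3 = 82.1459
SG_post = 1 + 82.1459/1000

1.0821


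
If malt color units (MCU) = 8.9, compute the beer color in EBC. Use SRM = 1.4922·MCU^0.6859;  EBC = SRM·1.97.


SRM = 1.4922·8.9^0.6859 = 6.6836
EBC = 6.6836·1.97

13.1668 EBC


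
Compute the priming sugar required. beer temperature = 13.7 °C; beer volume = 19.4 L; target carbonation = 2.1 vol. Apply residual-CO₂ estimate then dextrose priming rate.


residual = 14.695·(0.01821 + 0.09011·e^(−0.04·T));  sugar = (target − residual)·4.0·V
residual = 14.695·(0.01821 + 0.09011·e^(−0.04·13.7)) = 1.0331
sugar = (2.1 − 1.0331)·4.0·19.4

82.7912 g


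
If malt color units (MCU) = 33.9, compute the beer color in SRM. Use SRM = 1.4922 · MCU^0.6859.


SRM = 1.4922 · 33.9^0.6859

16.7260 SRM


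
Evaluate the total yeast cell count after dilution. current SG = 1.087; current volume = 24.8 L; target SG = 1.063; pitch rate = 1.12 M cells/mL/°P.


V_w = V·((SG_c−1)/(SG_t−1)−1);  °P = 259 − 259/SG_t;  cells = rate·(V+V_w)·°P
V_w = 24.8·((1.087−1)/(1.063−1)−1) = 9.4476
V_final = 24.8 + 9.4476 = 34.2476
°P = 259 − 259/1.063 = 15.3500
cells = 1.12·34.2476·15.3500

588.7833 billion cells


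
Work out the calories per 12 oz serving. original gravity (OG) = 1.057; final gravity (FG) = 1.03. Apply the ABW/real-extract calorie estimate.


ABW = (OG−FG)·131.25·0.79/FG;  °P = 259 − 259/SG (for OG→OE and FG→AE);  RE = 0.1808·OE + 0.8192·AE;  Cal = (6.9·ABW + 4·(RE−0.1))·FG·3.55
ABW = (1.057 − 1.03)·131.25·0.79/1.03 = 2.7180
OE = 259 − 259/1.057 = 13.9669 °P
AE = 259 − 259/1.03 = 7.5437 °P
RE = 0.1808·13.9669 + 0.8192·7.5437 = 8.7050 °P
Cal = (6.9·2.7180 + 4·(8.7050−0.1))·1.03·3.55

194.4321 kcal


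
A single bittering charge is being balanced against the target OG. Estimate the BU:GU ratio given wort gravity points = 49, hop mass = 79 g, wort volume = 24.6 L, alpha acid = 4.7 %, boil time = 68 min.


U = 1.65·0.000125^(GP/1000)·(1−e^(−0.04t))/4.15;  IBU = (α/100)·m·U·1000/V;  BU:GU = IBU/GP
U = 1.65·0.000125^(49/1000)·(1−e^(−0.04·68))/4.15 = 0.2391
IBU = (4.7/100)·79·0.2391·1000/24.6 = 36.0894
BU:GU = 36.0894/49

0.7365


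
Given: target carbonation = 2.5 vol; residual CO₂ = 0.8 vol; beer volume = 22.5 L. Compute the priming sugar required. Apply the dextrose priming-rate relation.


sugar = (target − residual)·4.0·V
sugar = (2.5 − 0.8)·4.0·22.5

153.0000 g


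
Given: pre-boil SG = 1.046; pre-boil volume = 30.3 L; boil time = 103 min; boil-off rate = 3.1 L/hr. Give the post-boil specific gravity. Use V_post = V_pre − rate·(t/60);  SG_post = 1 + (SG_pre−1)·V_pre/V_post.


V_post = 30.3 − 3.1·(103/60) = 24.9783
SG_post = 1 + (1.046 − 1)·30.3/24.9783

1.0558


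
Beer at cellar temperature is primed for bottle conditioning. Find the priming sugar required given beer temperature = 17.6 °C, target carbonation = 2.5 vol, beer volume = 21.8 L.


residual = 14.695·(0.01821 + 0.09011·e^(−0.04·T));  sugar = (target − residual)·4.0·V
residual = 14.695·(0.01821 + 0.09011·e^(−0.04·17.6)) = 0.9225
sugar = (2.5 − 0.9225)·4.0·21.8

137.5552 g


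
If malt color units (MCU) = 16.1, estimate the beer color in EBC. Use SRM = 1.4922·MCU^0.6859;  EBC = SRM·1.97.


SRM = 1.4922·16.1^0.6859 = 10.0367
EBC = 10.0367·1.97

19.7722 EBC


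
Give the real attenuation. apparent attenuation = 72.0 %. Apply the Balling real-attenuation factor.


RA = AA · 0.8192
RA = 72.0 · 0.8192

58.9824 %


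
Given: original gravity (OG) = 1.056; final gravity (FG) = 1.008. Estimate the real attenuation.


AA = (OG−FG)/(OG−1)·100;  RA = AA·0.8192
AA = (1.056 − 1.008)/(1.056 − 1)·100 = 85.7143
RA = 85.7143·0.8192

70.2171 %


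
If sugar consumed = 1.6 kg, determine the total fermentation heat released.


Q = m_sugar · 590 kJ/kg
Q = 1.6 · 590

944.0000 kJ


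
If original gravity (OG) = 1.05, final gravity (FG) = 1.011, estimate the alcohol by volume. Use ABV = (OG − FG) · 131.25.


ABV = (1.05 − 1.011) · 131.25

5.1188 % ABV


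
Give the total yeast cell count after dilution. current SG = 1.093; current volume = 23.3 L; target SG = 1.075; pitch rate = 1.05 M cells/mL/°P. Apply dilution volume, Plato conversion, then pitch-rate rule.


V_w = V·((SG_c−1)/(SG_t−1)−1);  °P = 259 − 259/SG_t;  cells = rate·(V+V_w)·°P
V_w = 23.3·((1.093−1)/(1.075−1)−1) = 5.5920
V_final = 23.3 + 5.5920 = 28.8920
°P = 259 − 259/1.075 = 18.0698
cells = 1.05·28.8920·18.0698

548.1753 billion cells


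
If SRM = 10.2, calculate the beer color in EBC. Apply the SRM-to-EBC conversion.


EBC = SRM · 1.97
EBC = 10.2 · 1.97

20.0940 EBC


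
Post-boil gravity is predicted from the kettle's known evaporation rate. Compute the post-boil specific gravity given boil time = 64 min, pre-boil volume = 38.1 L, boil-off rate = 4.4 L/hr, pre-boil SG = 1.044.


V_post = V_pre − rate·(t/60);  SG_post = 1 + (SG_pre−1)·V_pre/V_post
V_post = 38.1 − 4.4·(64/60) = 33.4067
SG_post = 1 + (1.044 − 1)·38.1/33.4067

1.0502


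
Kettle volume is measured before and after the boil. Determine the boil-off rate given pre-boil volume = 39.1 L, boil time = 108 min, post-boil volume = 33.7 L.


rate = (V_pre − V_post) / (t_min/60)
rate = (39.1 − 33.7) / (108/60)

3.0000 L/hr


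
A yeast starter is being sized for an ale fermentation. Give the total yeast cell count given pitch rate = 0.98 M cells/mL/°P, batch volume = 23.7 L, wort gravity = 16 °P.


cells (billions) = rate · V_L · °P
cells = 0.98 · 23.7 · 16

371.6160 billion cells


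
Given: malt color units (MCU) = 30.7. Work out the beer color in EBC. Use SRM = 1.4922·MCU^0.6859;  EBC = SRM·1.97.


SRM = 1.4922·30.7^0.6859 = 15.6263
EBC = 15.6263·1.97

30.7837 EBC


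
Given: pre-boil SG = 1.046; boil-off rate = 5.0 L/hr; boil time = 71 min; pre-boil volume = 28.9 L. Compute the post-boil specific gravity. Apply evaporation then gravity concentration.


V_post = V_pre − rate·(t/60);  SG_post = 1 + (SG_pre−1)·V_pre/V_post
V_post = 28.9 − 5.0·(71/60) = 22.9833
SG_post = 1 + (1.046 − 1)·28.9/22.9833

1.0578


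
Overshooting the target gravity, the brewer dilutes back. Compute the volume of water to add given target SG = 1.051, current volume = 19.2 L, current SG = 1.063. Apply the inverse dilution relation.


V_water = V·((SG_curr − 1)/(SG_target − 1) − 1)
V_water = 19.2·((1.063 − 1)/(1.051 − 1) − 1)

4.5176 L


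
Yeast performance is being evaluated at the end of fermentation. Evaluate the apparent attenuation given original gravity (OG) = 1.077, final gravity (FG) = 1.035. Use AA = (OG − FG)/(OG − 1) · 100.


AA = (1.077 − 1.035)/(1.077 − 1) · 100

54.5455 %


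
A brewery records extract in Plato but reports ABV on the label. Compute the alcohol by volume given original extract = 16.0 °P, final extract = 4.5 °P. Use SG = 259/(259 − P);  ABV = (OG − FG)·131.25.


OG = 259/(259 − 16.0) = 1.0658
FG = 259/(259 − 4.5) = 1.0177
ABV = (1.0658 − 1.0177)·131.25

6.3212 % ABV


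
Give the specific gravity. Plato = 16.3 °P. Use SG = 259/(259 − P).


SG = 259/(259 − 16.3)

1.0672


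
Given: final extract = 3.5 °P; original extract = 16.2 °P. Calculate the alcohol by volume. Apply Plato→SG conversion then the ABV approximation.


SG = 259/(259 − P);  ABV = (OG − FG)·131.25
OG = 259/(259 − 16.2) = 1.0667
FG = 259/(259 − 3.5) = 1.0137
ABV = (1.0667 − 1.0137)·131.25

6.9593 % ABV


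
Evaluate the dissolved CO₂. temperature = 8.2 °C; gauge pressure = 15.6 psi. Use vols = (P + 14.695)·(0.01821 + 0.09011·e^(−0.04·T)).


vols = (15.6 + 14.695)·(0.01821 + 0.09011·e^(−0.04·8.2))

2.5182 volumes


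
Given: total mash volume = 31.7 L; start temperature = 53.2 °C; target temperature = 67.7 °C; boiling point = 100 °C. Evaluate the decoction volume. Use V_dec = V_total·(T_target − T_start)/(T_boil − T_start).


V_dec = 31.7·(67.7 − 53.2)/(100 − 53.2)

9.8216 L


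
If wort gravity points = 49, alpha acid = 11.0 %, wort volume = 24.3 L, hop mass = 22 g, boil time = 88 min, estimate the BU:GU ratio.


U = 1.65·0.000125^(GP/1000)·(1−e^(−0.04t))/4.15;  IBU = (α/100)·m·U·1000/V;  BU:GU = IBU/GP
U = 1.65·0.000125^(49/1000)·(1−e^(−0.04·88))/4.15 = 0.2484
IBU = (11.0/100)·22·0.2484·1000/24.3 = 24.7369
BU:GU = 24.7369/49

0.5048


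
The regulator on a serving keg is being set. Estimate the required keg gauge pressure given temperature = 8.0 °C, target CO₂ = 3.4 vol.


psi = vols/(0.01821 + 0.09011·e^(−0.04·T)) − 14.695
psi = 3.4/(0.01821 + 0.09011·e^(−0.04·8.0)) − 14.695

25.9538 psi


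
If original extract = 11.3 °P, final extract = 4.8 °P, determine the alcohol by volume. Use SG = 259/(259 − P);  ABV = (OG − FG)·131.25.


OG = 259/(259 − 11.3) = 1.0456
FG = 259/(259 − 4.8) = 1.0189
ABV = (1.0456 − 1.0189)·131.25

3.5092 % ABV


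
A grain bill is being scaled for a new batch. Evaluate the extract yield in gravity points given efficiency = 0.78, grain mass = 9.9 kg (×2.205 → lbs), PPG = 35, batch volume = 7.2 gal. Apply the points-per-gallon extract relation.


points = lbs × PPG × eff / vol
lbs = 9.9 × 2.205 = 21.8295
points = 21.8295 × 35 × 0.78 / 7.2

82.7702 points


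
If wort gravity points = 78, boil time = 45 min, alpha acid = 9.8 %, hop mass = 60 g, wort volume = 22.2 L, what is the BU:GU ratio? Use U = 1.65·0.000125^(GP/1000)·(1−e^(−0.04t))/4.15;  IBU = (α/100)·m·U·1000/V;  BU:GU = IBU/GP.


U = 1.65·0.000125^(78/1000)·(1−e^(−0.04·45))/4.15 = 0.1646
IBU = (9.8/100)·60·0.1646·1000/22.2 = 43.6064
BU:GU = 43.6064/78

0.5591


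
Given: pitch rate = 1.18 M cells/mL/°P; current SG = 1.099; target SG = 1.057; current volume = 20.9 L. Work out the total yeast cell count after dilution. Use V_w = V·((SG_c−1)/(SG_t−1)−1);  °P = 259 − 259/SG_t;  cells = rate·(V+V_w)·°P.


V_w = 20.9·((1.099−1)/(1.057−1)−1) = 15.4000
V_final = 20.9 + 15.4000 = 36.3000
°P = 259 − 259/1.057 = 13.9669
cells = 1.18·36.3000·13.9669

598.2577 billion cells


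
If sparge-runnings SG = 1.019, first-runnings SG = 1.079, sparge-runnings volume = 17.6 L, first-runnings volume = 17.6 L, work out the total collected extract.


total = Σ (SG_i − 1)·1000·V_i
first = (1.079 − 1)·1000·17.6 = 1390.4000
sparge = (1.019 − 1)·1000·17.6 = 334.4000
total = 1390.4000 + 334.4000

1724.8000 gravity·L


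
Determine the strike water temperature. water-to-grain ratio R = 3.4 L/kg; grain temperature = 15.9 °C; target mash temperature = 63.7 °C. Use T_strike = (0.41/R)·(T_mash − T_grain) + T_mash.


T_strike = (0.41/3.4)·(63.7 − 15.9) + 63.7

69.4641 °C


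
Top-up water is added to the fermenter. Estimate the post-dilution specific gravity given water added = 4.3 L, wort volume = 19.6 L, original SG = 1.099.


SG_new = 1 + (SG_old − 1)·V_old/(V_old + V_water)
pts = (1.099 − 1)·1000·19.6/(19.6 + 4.3) = 81.1883
SG_new = 1 + 81.1883/1000

1.0812


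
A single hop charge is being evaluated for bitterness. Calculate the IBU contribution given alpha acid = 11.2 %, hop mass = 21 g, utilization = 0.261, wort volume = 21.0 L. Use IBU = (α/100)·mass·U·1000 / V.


IBU = (11.2/100)·21·0.261·1000 / 21.0

29.2320 IBU


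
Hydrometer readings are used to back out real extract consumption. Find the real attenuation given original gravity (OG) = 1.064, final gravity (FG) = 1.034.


AA = (OG−FG)/(OG−1)·100;  RA = AA·0.8192
AA = (1.064 − 1.034)/(1.064 − 1)·100 = 46.8750
RA = 46.8750·0.8192

38.4000 %


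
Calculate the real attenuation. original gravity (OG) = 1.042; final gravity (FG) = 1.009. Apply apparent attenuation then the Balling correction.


AA = (OG−FG)/(OG−1)·100;  RA = AA·0.8192
AA = (1.042 − 1.009)/(1.042 − 1)·100 = 78.5714
RA = 78.5714·0.8192

64.3657 %


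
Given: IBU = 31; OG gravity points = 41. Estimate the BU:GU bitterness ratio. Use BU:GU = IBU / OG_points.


BU:GU = 31 / 41

0.7561


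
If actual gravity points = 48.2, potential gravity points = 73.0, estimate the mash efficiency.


efficiency = actual / potential × 100
efficiency = 48.2 / 73.0 × 100

66.0274 %


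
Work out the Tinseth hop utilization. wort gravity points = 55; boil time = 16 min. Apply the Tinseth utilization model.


U = 1.65·0.000125^(GP/1000) · (1 − e^(−0.04·t))/4.15
bigness = 1.65·0.000125^(55/1000) = 1.0065
boil_factor = (1 − e^(−0.04·16))/4.15 = 0.1139
U = 1.0065 · 0.1139

0.1146


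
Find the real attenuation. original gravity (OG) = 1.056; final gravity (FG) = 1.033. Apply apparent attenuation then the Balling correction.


AA = (OG−FG)/(OG−1)·100;  RA = AA·0.8192
AA = (1.056 − 1.033)/(1.056 − 1)·100 = 41.0714
RA = 41.0714·0.8192

33.6457 %


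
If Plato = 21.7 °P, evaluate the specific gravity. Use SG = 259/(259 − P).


SG = 259/(259 − 21.7)

1.0914


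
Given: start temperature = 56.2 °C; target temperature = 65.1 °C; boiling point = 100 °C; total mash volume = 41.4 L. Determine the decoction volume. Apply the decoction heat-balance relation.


V_dec = V_total·(T_target − T_start)/(T_boil − T_start)
V_dec = 41.4·(65.1 − 56.2)/(100 − 56.2)

8.4123 L


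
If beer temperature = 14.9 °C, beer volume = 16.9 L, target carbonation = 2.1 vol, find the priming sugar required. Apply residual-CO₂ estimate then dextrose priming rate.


residual = 14.695·(0.01821 + 0.09011·e^(−0.04·T));  sugar = (target − residual)·4.0·V
residual = 14.695·(0.01821 + 0.09011·e^(−0.04·14.9)) = 0.9972
sugar = (2.1 − 0.9972)·4.0·16.9

74.5475 g


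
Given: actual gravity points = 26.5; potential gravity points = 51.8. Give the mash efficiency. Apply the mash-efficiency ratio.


efficiency = actual / potential × 100
efficiency = 26.5 / 51.8 × 100

51.1583 %


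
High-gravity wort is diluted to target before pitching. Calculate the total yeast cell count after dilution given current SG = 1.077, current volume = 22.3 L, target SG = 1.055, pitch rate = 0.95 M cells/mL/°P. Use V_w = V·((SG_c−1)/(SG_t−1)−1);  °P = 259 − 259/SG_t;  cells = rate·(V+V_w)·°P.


V_w = 22.3·((1.077−1)/(1.055−1)−1) = 8.9200
V_final = 22.3 + 8.9200 = 31.2200
°P = 259 − 259/1.055 = 13.5024
cells = 0.95·31.2200·13.5024

400.4668 billion cells


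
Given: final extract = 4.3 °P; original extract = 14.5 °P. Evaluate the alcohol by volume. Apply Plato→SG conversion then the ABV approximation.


SG = 259/(259 − P);  ABV = (OG − FG)·131.25
OG = 259/(259 − 14.5) = 1.0593
FG = 259/(259 − 4.3) = 1.0169
ABV = (1.0593 − 1.0169)·131.25

5.5679 % ABV


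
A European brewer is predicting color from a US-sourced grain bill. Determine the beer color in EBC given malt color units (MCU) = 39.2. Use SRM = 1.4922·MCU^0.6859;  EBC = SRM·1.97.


SRM = 1.4922·39.2^0.6859 = 18.4783
EBC = 18.4783·1.97

36.4022 EBC


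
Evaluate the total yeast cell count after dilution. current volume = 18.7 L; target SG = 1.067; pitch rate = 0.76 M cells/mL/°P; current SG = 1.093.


V_w = V·((SG_c−1)/(SG_t−1)−1);  °P = 259 − 259/SG_t;  cells = rate·(V+V_w)·°P
V_w = 18.7·((1.093−1)/(1.067−1)−1) = 7.2567
V_final = 18.7 + 7.2567 = 25.9567
°P = 259 − 259/1.067 = 16.2634
cells = 0.76·25.9567·16.2634

320.8289 billion cells


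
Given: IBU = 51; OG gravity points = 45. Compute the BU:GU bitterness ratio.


BU:GU = IBU / OG_points
BU:GU = 51 / 45

1.1333


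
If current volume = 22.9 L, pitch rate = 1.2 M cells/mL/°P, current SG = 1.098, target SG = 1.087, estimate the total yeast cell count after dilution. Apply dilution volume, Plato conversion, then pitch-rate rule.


V_w = V·((SG_c−1)/(SG_t−1)−1);  °P = 259 − 259/SG_t;  cells = rate·(V+V_w)·°P
V_w = 22.9·((1.098−1)/(1.087−1)−1) = 2.8954
V_final = 22.9 + 2.8954 = 25.7954
°P = 259 − 259/1.087 = 20.7295
cells = 1.2·25.7954·20.7295

641.6719 billion cells


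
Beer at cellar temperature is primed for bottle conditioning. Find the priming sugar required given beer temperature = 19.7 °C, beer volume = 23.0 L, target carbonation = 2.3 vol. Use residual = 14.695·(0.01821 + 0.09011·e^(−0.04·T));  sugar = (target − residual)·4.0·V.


residual = 14.695·(0.01821 + 0.09011·e^(−0.04·19.7)) = 0.8698
sugar = (2.3 − 0.8698)·4.0·23.0

131.5816 g


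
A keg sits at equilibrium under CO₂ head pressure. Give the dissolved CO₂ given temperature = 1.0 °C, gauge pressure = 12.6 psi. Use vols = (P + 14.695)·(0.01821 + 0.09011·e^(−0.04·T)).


vols = (12.6 + 14.695)·(0.01821 + 0.09011·e^(−0.04·1.0))

2.8602 volumes


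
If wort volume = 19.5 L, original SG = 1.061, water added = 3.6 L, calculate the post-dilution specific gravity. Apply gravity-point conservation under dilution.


SG_new = 1 + (SG_old − 1)·V_old/(V_old + V_water)
pts = (1.061 − 1)·1000·19.5/(19.5 + 3.6) = 51.4935
SG_new = 1 + 51.4935/1000

1.0515


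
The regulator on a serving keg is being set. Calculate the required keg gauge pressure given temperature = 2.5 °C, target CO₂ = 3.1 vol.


psi = vols/(0.01821 + 0.09011·e^(−0.04·T)) − 14.695
psi = 3.1/(0.01821 + 0.09011·e^(−0.04·2.5)) − 14.695

16.3843 psi


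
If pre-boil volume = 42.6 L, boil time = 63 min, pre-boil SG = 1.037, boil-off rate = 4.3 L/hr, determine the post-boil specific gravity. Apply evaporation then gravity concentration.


V_post = V_pre − rate·(t/60);  SG_post = 1 + (SG_pre−1)·V_pre/V_post
V_post = 42.6 − 4.3·(63/60) = 38.0850
SG_post = 1 + (1.037 − 1)·42.6/38.0850

1.0414


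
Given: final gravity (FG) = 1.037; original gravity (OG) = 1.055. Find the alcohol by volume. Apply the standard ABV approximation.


ABV = (OG − FG) · 131.25
ABV = (1.055 − 1.037) · 131.25

2.3625 % ABV


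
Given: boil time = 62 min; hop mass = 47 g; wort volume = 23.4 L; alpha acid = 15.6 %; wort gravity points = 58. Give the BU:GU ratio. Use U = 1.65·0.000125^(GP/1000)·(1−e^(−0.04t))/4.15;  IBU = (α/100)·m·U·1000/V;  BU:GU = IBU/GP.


U = 1.65·0.000125^(58/1000)·(1−e^(−0.04·62))/4.15 = 0.2163
IBU = (15.6/100)·47·0.2163·1000/23.4 = 67.7767
BU:GU = 67.7767/58

1.1686


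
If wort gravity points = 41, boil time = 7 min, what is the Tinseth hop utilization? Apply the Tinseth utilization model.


U = 1.65·0.000125^(GP/1000) · (1 − e^(−0.04·t))/4.15
bigness = 1.65·0.000125^(41/1000) = 1.1415
boil_factor = (1 − e^(−0.04·7))/4.15 = 0.0588
U = 1.1415 · 0.0588

0.0672


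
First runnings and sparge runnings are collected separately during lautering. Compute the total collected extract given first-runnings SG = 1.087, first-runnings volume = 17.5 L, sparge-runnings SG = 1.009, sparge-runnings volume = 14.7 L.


total = Σ (SG_i − 1)·1000·V_i
first = (1.087 − 1)·1000·17.5 = 1522.5000
sparge = (1.009 − 1)·1000·14.7 = 132.3000
total = 1522.5000 + 132.3000

1654.8000 gravity·L


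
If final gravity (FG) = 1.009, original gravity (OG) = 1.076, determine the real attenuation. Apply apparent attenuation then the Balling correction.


AA = (OG−FG)/(OG−1)·100;  RA = AA·0.8192
AA = (1.076 − 1.009)/(1.076 − 1)·100 = 88.1579
RA = 88.1579·0.8192

72.2189 %


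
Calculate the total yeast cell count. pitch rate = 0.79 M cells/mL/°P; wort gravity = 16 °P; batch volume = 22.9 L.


cells (billions) = rate · V_L · °P
cells = 0.79 · 22.9 · 16

289.4560 billion cells


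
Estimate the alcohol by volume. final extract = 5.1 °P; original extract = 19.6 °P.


SG = 259/(259 − P);  ABV = (OG − FG)·131.25
OG = 259/(259 − 19.6) = 1.0819
FG = 259/(259 − 5.1) = 1.0201
ABV = (1.0819 − 1.0201)·131.25

8.1092 % ABV


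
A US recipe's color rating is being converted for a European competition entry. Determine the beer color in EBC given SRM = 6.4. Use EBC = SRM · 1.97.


EBC = 6.4 · 1.97

12.6080 EBC


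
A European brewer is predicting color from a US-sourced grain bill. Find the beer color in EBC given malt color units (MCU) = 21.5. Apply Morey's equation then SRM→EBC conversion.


SRM = 1.4922·MCU^0.6859;  EBC = SRM·1.97
SRM = 1.4922·21.5^0.6859 = 12.2390
EBC = 12.2390·1.97

24.1109 EBC


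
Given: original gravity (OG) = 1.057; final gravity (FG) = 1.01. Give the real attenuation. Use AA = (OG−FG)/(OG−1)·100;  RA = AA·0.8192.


AA = (1.057 − 1.01)/(1.057 − 1)·100 = 82.4561
RA = 82.4561·0.8192

67.5481 %


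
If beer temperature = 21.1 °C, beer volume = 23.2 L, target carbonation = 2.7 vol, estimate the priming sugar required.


residual = 14.695·(0.01821 + 0.09011·e^(−0.04·T));  sugar = (target − residual)·4.0·V
residual = 14.695·(0.01821 + 0.09011·e^(−0.04·21.1)) = 0.8370
sugar = (2.7 − 0.8370)·4.0·23.2

172.8891 g


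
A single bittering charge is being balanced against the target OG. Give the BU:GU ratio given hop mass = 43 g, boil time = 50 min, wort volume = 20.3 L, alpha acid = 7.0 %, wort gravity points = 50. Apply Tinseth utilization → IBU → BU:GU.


U = 1.65·0.000125^(GP/1000)·(1−e^(−0.04t))/4.15;  IBU = (α/100)·m·U·1000/V;  BU:GU = IBU/GP
U = 1.65·0.000125^(50/1000)·(1−e^(−0.04·50))/4.15 = 0.2193
IBU = (7.0/100)·43·0.2193·1000/20.3 = 32.5237
BU:GU = 32.5237/50

0.6505


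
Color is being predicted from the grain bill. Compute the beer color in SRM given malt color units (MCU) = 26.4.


SRM = 1.4922 · MCU^0.6859
SRM = 1.4922 · 26.4^0.6859

14.0898 SRM


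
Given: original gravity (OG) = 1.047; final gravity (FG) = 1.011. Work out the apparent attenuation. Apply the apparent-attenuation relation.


AA = (OG − FG)/(OG − 1) · 100
AA = (1.047 − 1.011)/(1.047 − 1) · 100

76.5957 %


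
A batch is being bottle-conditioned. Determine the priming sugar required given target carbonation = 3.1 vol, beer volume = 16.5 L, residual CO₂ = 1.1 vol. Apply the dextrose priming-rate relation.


sugar = (target − residual)·4.0·V
sugar = (3.1 − 1.1)·4.0·16.5

132.0000 g


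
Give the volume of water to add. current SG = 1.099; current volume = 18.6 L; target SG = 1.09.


V_water = V·((SG_curr − 1)/(SG_target − 1) − 1)
V_water = 18.6·((1.099 − 1)/(1.09 − 1) − 1)

1.8600 L


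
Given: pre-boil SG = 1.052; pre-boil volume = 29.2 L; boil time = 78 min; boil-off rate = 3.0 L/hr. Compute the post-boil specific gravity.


V_post = V_pre − rate·(t/60);  SG_post = 1 + (SG_pre−1)·V_pre/V_post
V_post = 29.2 − 3.0·(78/60) = 25.3000
SG_post = 1 + (1.052 − 1)·29.2/25.3000

1.0600


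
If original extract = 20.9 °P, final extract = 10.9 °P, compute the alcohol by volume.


SG = 259/(259 − P);  ABV = (OG − FG)·131.25
OG = 259/(259 − 20.9) = 1.0878
FG = 259/(259 − 10.9) = 1.0439
ABV = (1.0878 − 1.0439)·131.25

5.7546 % ABV


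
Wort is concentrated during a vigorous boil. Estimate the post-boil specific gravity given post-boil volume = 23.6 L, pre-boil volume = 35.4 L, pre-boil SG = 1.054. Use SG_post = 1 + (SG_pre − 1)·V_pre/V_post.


pts_pre = (1.054 − 1)·1000 = 54.0000
pts_post = 54.0000·35.4/23.6 = 81.0000
SG_post = 1 + 81.0000/1000

1.0810


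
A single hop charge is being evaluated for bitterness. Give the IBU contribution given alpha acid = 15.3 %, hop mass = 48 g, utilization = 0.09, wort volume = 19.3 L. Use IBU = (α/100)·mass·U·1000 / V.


IBU = (15.3/100)·48·0.09·1000 / 19.3

34.2466 IBU


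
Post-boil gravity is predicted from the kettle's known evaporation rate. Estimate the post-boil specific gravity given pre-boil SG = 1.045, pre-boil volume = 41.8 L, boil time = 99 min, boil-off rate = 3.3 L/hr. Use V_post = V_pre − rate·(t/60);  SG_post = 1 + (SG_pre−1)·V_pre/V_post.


V_post = 41.8 − 3.3·(99/60) = 36.3550
SG_post = 1 + (1.045 − 1)·41.8/36.3550

1.0517


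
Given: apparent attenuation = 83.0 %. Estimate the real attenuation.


RA = AA · 0.8192
RA = 83.0 · 0.8192

67.9936 %


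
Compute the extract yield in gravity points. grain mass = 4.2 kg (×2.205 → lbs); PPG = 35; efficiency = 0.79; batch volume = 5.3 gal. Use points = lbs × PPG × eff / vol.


lbs = 4.2 × 2.205 = 9.2610
points = 9.2610 × 35 × 0.79 / 5.3

48.3145 points


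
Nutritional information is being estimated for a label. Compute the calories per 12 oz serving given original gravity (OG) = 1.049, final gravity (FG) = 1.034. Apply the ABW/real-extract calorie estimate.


ABW = (OG−FG)·131.25·0.79/FG;  °P = 259 − 259/SG (for OG→OE and FG→AE);  RE = 0.1808·OE + 0.8192·AE;  Cal = (6.9·ABW + 4·(RE−0.1))·FG·3.55
ABW = (1.049 − 1.034)·131.25·0.79/1.034 = 1.5042
OE = 259 − 259/1.049 = 12.0982 °P
AE = 259 − 259/1.034 = 8.5164 °P
RE = 0.1808·12.0982 + 0.8192·8.5164 = 9.1640 °P
Cal = (6.9·1.5042 + 4·(9.1640−0.1))·1.034·3.55

171.1826 kcal


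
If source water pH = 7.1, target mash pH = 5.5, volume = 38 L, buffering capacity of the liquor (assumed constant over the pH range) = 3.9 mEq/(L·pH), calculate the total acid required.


acid = buffering capacity · (pH_source − pH_target) · V
acid = 3.9 · (7.1 − 5.5) · 38

237.1200 mEq


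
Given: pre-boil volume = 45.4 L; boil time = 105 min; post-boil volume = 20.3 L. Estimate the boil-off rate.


rate = (V_pre − V_post) / (t_min/60)
rate = (45.4 − 20.3) / (105/60)

14.3429 L/hr


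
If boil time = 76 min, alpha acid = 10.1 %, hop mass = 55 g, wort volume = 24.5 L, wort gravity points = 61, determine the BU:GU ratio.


U = 1.65·0.000125^(GP/1000)·(1−e^(−0.04t))/4.15;  IBU = (α/100)·m·U·1000/V;  BU:GU = IBU/GP
U = 1.65·0.000125^(61/1000)·(1−e^(−0.04·76))/4.15 = 0.2188
IBU = (10.1/100)·55·0.2188·1000/24.5 = 49.6110
BU:GU = 49.6110/61

0.8133


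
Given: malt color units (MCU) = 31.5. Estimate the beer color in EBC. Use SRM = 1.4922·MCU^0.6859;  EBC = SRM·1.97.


SRM = 1.4922·31.5^0.6859 = 15.9044
EBC = 15.9044·1.97

31.3317 EBC


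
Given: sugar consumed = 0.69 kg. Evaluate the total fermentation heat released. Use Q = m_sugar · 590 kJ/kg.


Q = 0.69 · 590

407.1000 kJ


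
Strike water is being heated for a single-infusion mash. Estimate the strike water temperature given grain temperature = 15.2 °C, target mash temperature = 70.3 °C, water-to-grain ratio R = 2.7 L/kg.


T_strike = (0.41/R)·(T_mash − T_grain) + T_mash
T_strike = (0.41/2.7)·(70.3 − 15.2) + 70.3

78.6670 °C


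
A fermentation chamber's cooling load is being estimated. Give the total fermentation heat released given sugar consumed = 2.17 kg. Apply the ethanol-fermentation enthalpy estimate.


Q = m_sugar · 590 kJ/kg
Q = 2.17 · 590

1280.3000 kJ


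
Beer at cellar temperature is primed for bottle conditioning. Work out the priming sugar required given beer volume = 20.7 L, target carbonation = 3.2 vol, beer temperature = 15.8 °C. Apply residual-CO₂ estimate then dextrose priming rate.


residual = 14.695·(0.01821 + 0.09011·e^(−0.04·T));  sugar = (target − residual)·4.0·V
residual = 14.695·(0.01821 + 0.09011·e^(−0.04·15.8)) = 0.9714
sugar = (3.2 − 0.9714)·4.0·20.7

184.5258 g


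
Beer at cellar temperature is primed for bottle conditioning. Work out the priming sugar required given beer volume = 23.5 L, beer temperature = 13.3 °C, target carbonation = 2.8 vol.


residual = 14.695·(0.01821 + 0.09011·e^(−0.04·T));  sugar = (target − residual)·4.0·V
residual = 14.695·(0.01821 + 0.09011·e^(−0.04·13.3)) = 1.0454
sugar = (2.8 − 1.0454)·4.0·23.5

164.9277 g


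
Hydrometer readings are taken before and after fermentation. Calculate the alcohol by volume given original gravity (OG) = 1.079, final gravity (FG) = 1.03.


ABV = (OG − FG) · 131.25
ABV = (1.079 − 1.03) · 131.25

6.4312 % ABV


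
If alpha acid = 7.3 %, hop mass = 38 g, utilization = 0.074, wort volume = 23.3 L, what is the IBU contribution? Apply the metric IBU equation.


IBU = (α/100)·mass·U·1000 / V
IBU = (7.3/100)·38·0.074·1000 / 23.3

8.8101 IBU


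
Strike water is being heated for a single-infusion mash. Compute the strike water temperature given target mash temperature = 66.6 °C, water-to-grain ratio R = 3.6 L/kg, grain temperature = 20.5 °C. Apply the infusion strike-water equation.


T_strike = (0.41/R)·(T_mash − T_grain) + T_mash
T_strike = (0.41/3.6)·(66.6 − 20.5) + 66.6

71.8503 °C


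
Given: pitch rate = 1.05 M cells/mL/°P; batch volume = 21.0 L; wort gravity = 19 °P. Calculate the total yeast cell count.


cells (billions) = rate · V_L · °P
cells = 1.05 · 21.0 · 19

418.9500 billion cells


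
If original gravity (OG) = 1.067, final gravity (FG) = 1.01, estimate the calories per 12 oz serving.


ABW = (OG−FG)·131.25·0.79/FG;  °P = 259 − 259/SG (for OG→OE and FG→AE);  RE = 0.1808·OE + 0.8192·AE;  Cal = (6.9·ABW + 4·(RE−0.1))·FG·3.55
ABW = (1.067 − 1.01)·131.25·0.79/1.01 = 5.8517
OE = 259 − 259/1.067 = 16.2634 °P
AE = 259 − 259/1.01 = 2.5644 °P
RE = 0.1808·16.2634 + 0.8192·2.5644 = 5.0411 °P
Cal = (6.9·5.8517 + 4·(5.0411−0.1))·1.01·3.55

215.6358 kcal


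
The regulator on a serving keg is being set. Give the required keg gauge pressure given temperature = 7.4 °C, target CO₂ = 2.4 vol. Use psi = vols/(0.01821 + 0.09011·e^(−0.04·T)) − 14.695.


psi = 2.4/(0.01821 + 0.09011·e^(−0.04·7.4)) − 14.695

13.4632 psi


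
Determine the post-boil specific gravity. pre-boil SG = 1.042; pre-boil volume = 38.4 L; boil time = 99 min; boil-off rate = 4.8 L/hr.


V_post = V_pre − rate·(t/60);  SG_post = 1 + (SG_pre−1)·V_pre/V_post
V_post = 38.4 − 4.8·(99/60) = 30.4800
SG_post = 1 + (1.042 − 1)·38.4/30.4800

1.0529


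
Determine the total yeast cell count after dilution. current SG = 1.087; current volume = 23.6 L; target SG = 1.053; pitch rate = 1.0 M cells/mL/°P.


V_w = V·((SG_c−1)/(SG_t−1)−1);  °P = 259 − 259/SG_t;  cells = rate·(V+V_w)·°P
V_w = 23.6·((1.087−1)/(1.053−1)−1) = 15.1396
V_final = 23.6 + 15.1396 = 38.7396
°P = 259 − 259/1.053 = 13.0361
cells = 1.0·38.7396·13.0361

505.0131 billion cells


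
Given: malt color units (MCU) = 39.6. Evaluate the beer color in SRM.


SRM = 1.4922 · MCU^0.6859
SRM = 1.4922 · 39.6^0.6859

18.6074 SRM


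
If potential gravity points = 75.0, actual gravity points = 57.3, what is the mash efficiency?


efficiency = actual / potential × 100
efficiency = 57.3 / 75.0 × 100

76.4000 %


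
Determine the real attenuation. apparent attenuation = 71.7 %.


RA = AA · 0.8192
RA = 71.7 · 0.8192

58.7366 %


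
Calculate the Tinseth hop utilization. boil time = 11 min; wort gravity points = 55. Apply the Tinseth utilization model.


U = 1.65·0.000125^(GP/1000) · (1 − e^(−0.04·t))/4.15
bigness = 1.65·0.000125^(55/1000) = 1.0065
boil_factor = (1 − e^(−0.04·11))/4.15 = 0.0858
U = 1.0065 · 0.0858

0.0863


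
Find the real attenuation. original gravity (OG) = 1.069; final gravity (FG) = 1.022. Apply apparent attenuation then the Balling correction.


AA = (OG−FG)/(OG−1)·100;  RA = AA·0.8192
AA = (1.069 − 1.022)/(1.069 − 1)·100 = 68.1159
RA = 68.1159·0.8192

55.8006 %


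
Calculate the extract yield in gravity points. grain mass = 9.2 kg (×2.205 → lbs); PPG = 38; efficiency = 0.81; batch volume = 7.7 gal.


points = lbs × PPG × eff / vol
lbs = 9.2 × 2.205 = 20.2860
points = 20.2860 × 38 × 0.81 / 7.7

81.0913 points


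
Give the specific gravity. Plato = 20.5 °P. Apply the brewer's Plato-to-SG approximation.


SG = 259/(259 − P)
SG = 259/(259 − 20.5)

1.0860


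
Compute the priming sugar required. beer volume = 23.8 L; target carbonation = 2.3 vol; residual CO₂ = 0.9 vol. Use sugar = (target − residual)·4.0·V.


sugar = (2.3 − 0.9)·4.0·23.8

133.2800 g


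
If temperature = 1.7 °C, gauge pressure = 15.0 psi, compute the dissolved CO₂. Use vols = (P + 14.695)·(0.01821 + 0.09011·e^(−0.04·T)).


vols = (15.0 + 14.695)·(0.01821 + 0.09011·e^(−0.04·1.7))

3.0407 volumes


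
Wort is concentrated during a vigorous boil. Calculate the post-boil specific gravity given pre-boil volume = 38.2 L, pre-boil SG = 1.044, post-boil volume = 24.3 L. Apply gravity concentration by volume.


SG_post = 1 + (SG_pre − 1)·V_pre/V_post
pts_pre = (1.044 − 1)·1000 = 44.0000
pts_post = 44.0000·38.2/24.3 = 69.1687
SG_post = 1 + 69.1687/1000

1.0692


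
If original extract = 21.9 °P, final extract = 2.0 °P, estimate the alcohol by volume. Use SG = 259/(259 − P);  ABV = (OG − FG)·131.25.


OG = 259/(259 − 21.9) = 1.0924
FG = 259/(259 − 2.0) = 1.0078
ABV = (1.0924 − 1.0078)·131.25

11.1016 % ABV


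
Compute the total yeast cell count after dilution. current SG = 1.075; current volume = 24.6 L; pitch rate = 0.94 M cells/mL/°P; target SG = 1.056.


V_w = V·((SG_c−1)/(SG_t−1)−1);  °P = 259 − 259/SG_t;  cells = rate·(V+V_w)·°P
V_w = 24.6·((1.075−1)/(1.056−1)−1) = 8.3464
V_final = 24.6 + 8.3464 = 32.9464
°P = 259 − 259/1.056 = 13.7348
cells = 0.94·32.9464·13.7348

425.3634 billion cells


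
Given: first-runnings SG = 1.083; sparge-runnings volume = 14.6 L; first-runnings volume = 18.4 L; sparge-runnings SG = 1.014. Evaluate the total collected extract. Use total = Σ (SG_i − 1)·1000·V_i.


first = (1.083 − 1)·1000·18.4 = 1527.2000
sparge = (1.014 − 1)·1000·14.6 = 204.4000
total = 1527.2000 + 204.4000

1731.6000 gravity·L


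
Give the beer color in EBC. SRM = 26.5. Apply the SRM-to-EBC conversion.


EBC = SRM · 1.97
EBC = 26.5 · 1.97

52.2050 EBC


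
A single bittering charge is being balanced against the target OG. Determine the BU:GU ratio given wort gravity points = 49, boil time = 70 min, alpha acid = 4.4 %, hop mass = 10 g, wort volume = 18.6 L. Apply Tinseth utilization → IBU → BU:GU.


U = 1.65·0.000125^(GP/1000)·(1−e^(−0.04t))/4.15;  IBU = (α/100)·m·U·1000/V;  BU:GU = IBU/GP
U = 1.65·0.000125^(49/1000)·(1−e^(−0.04·70))/4.15 = 0.2404
IBU = (4.4/100)·10·0.2404·1000/18.6 = 5.6869
BU:GU = 5.6869/49

0.1161


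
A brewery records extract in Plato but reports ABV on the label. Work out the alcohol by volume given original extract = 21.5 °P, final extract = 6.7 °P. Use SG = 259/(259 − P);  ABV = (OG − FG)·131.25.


OG = 259/(259 − 21.5) = 1.0905
FG = 259/(259 − 6.7) = 1.0266
ABV = (1.0905 − 1.0266)·131.25

8.3961 % ABV


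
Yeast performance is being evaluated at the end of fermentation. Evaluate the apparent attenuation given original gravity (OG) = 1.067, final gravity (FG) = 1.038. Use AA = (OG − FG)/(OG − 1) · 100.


AA = (1.067 − 1.038)/(1.067 − 1) · 100

43.2836 %


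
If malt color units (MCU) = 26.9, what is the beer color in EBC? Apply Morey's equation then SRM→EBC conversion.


SRM = 1.4922·MCU^0.6859;  EBC = SRM·1.97
SRM = 1.4922·26.9^0.6859 = 14.2723
EBC = 14.2723·1.97

28.1164 EBC


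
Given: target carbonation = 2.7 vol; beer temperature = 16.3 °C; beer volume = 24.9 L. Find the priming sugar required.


residual = 14.695·(0.01821 + 0.09011·e^(−0.04·T));  sugar = (target − residual)·4.0·V
residual = 14.695·(0.01821 + 0.09011·e^(−0.04·16.3)) = 0.9575
sugar = (2.7 − 0.9575)·4.0·24.9

173.5540 g


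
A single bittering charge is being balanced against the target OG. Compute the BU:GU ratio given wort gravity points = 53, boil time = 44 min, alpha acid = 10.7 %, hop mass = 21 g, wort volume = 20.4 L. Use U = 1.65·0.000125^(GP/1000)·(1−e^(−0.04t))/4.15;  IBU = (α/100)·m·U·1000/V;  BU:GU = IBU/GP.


U = 1.65·0.000125^(53/1000)·(1−e^(−0.04·44))/4.15 = 0.2044
IBU = (10.7/100)·21·0.2044·1000/20.4 = 22.5191
BU:GU = 22.5191/53

0.4249
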